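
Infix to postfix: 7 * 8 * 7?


Left to right (same or higher precedence on left)
Postfix: 7 8 * 7 *


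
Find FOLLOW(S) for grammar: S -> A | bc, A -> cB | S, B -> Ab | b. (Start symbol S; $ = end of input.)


$ ∈ FOLLOW(S). For each A -> αBβ: add FIRST(β)\{ε} to FOLLOW(B); if β nullable, add FOLLOW(A).
FOLLOW(S) = {$, b}


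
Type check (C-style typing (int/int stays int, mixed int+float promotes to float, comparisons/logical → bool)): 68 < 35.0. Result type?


Operand types: int < float
Rule: comparison yields bool
Result type: bool


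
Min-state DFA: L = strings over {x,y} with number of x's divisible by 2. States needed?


Track (count of x) mod 2: states 0..1, accept at 0
Minimal DFA: 2 states


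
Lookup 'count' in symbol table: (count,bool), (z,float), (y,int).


Lookup 'count' → type bool


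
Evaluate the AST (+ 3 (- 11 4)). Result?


Evaluate inner: (- 11 4) = 7
Evaluate root: (+ 3 7) = 10
Result: 10


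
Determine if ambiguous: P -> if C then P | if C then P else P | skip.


dangling else: 'if C then if C then skip else skip' parses two ways
Ambiguous


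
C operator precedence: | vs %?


'%' is multiplicative (level 10); '|' is bitwise OR (level 3)
Higher level binds tighter
'%' has higher precedence than '|'


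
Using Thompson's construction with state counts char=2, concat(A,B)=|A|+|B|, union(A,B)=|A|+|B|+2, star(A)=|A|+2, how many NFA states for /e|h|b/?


Syntax tree has 3 char leaf(s), 2 union(s), 0 star(s)
chars contribute 3×2 = 6; each union adds +2; each star adds +2
Total: 6 + 4 + 0 = 10 states


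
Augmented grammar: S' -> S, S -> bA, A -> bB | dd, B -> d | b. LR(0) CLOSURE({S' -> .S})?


Start: S' -> .S
For each item with dot before a nonterminal B, add B -> .γ for every B-production
Closure: [S' -> .S, S -> .bA]


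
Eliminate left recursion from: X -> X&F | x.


Left-recursive alternatives: X&F; non-recursive: x
Introduce X': X -> xX', X' -> &FX' | ε


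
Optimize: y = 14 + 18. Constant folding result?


14 + 18 = 32 at compile time
Optimized: y = 32


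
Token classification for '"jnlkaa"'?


Pattern: double-quoted sequence
Type: STRING_LITERAL


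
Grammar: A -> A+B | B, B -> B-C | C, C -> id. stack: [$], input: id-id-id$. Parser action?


no handle on stack; shift 'id'
Action: shift


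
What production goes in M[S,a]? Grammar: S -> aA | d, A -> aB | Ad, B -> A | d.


For [S, a]: 'a' ∈ FIRST(aA)
Entry: S -> aA


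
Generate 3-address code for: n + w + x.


Break into single-operator statements:
t1 = n + w
t2 = t1 + x


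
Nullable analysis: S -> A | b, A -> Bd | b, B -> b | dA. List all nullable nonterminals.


A nonterminal is nullable iff some alternative derives ε (directly, or every symbol in it is nullable)
Nullable: {}


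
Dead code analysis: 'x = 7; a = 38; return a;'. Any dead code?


x is assigned but never read
Dead: 'x = 7'


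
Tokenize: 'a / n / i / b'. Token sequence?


Scan left to right, longest-match per lexeme
Tokens: ID(a), OP(/), ID(n), OP(/), ID(i), OP(/), ID(b)


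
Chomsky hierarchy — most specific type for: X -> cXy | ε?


Single nonterminal LHS, but c^n y^n is not regular
Classification: Type 2 (Context-Free)


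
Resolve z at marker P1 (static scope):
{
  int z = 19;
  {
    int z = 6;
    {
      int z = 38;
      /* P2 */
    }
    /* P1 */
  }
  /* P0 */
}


z declared in the same block as P1
z = 6


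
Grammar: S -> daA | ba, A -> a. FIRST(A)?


Per alternative of A: FIRST(a) = {a}
FIRST(A) = {a}


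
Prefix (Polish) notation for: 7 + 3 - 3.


left-to-right (same/higher precedence on left): tree is (- (+ 7 3) 3)
Prefix: - + 7 3 3


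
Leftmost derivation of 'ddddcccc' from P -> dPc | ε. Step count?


Derivation: P => dPc => ddPcc => dddPccc => ddddPcccc => ddddcccc
Steps: 5


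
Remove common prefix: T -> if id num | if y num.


Common prefix: 'if'
Factored: T -> if T', T' -> id num | y num


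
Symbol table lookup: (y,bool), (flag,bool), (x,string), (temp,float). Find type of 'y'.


Lookup 'y' → type bool


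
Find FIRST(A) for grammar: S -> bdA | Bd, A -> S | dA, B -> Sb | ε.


Per alternative of A: FIRST(S) = {b, d}; FIRST(dA) = {d}
FIRST(A) = {b, d}


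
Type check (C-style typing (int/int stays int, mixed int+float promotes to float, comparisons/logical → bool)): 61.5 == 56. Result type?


Operand types: float == int
Rule: comparison yields bool
Result type: bool


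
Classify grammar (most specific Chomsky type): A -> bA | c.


Right-linear: every RHS is a terminal or a terminal followed by one nonterminal
Classification: Type 3 (Regular)


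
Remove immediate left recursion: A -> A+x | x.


Left-recursive alternatives: A+x; non-recursive: x
Introduce A': A -> xA', A' -> +xA' | ε


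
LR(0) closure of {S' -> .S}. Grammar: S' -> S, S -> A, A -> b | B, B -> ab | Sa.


Start: S' -> .S
For each item with dot before a nonterminal B, add B -> .γ for every B-production
Closure: [S' -> .S, S -> .A, A -> .b, A -> .B, B -> .ab, B -> .Sa]


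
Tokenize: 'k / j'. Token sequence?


Scan left to right, longest-match per lexeme
Tokens: ID(k), OP(/), ID(j)


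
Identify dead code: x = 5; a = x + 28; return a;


x is read by a's definition; a is returned
No dead code


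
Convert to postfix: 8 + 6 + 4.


Left to right (same or higher precedence on left)
Postfix: 8 6 + 4 +


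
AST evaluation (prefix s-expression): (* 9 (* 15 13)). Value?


Evaluate inner: (* 15 13) = 195
Evaluate root: (* 9 195) = 1755
Result: 1755


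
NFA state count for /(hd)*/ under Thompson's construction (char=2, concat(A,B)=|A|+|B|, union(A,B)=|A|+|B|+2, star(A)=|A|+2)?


Syntax tree has 2 char leaf(s), 0 union(s), 1 star(s)
chars contribute 2×2 = 4; each union adds +2; each star adds +2
Total: 4 + 0 + 2 = 6 states


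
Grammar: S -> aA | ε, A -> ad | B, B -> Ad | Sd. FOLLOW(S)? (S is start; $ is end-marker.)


$ ∈ FOLLOW(S). For each A -> αBβ: add FIRST(β)\{ε} to FOLLOW(B); if β nullable, add FOLLOW(A).
FOLLOW(S) = {$, d}


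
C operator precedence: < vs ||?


'<' is relational (level 7); '||' is logical OR (level 1)
Higher level binds tighter
'<' has higher precedence than '||'


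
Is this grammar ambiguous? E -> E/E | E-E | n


'n/n-n' has two parse trees (no precedence encoded between / and -)
Ambiguous


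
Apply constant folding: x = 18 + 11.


18 + 11 = 29 at compile time
Optimized: x = 29


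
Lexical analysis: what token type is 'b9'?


Pattern: letter/underscore followed by alphanumerics, not a keyword
Type: IDENTIFIER


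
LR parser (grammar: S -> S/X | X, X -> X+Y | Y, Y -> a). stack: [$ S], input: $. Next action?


start symbol S on stack, input exhausted
Action: accept


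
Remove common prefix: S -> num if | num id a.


Common prefix: 'num'
Factored: S -> num S', S' -> if | id a


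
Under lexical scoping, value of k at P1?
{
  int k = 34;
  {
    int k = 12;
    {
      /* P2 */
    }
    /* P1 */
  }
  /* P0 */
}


k declared in the same block as P1
k = 12


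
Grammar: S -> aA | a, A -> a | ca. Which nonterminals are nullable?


A nonterminal is nullable iff some alternative derives ε (directly, or every symbol in it is nullable)
Nullable: {}


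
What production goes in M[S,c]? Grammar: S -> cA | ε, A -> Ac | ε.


For [S, c]: 'c' ∈ FIRST(cA)
Entry: S -> cA


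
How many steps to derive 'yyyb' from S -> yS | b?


Derivation: S => yS => yyS => yyyS => yyyb
Steps: 4


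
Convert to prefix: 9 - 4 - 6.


left-to-right (same/higher precedence on left): tree is (- (- 9 4) 6)
Prefix: - - 9 4 6


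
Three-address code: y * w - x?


Break into single-operator statements:
t1 = y * w
t2 = t1 - x


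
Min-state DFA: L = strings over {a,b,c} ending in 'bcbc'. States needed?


Track the longest suffix of input matching a prefix of 'bcbc': 5 classes (prefixes of length 0..4)
Minimal DFA: 5 states


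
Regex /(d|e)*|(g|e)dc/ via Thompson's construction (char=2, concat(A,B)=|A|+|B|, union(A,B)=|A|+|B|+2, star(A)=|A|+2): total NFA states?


Syntax tree has 6 char leaf(s), 3 union(s), 1 star(s)
chars contribute 6×2 = 12; each union adds +2; each star adds +2
Total: 12 + 6 + 2 = 20 states


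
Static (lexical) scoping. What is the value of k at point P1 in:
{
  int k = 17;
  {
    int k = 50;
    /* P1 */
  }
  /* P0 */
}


k declared in the same block as P1
k = 50


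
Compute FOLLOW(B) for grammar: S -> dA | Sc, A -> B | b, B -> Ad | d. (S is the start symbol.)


$ ∈ FOLLOW(S). For each A -> αBβ: add FIRST(β)\{ε} to FOLLOW(B); if β nullable, add FOLLOW(A).
FOLLOW(B) = {$, c, d}


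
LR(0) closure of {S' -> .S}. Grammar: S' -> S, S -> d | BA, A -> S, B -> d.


Start: S' -> .S
For each item with dot before a nonterminal B, add B -> .γ for every B-production
Closure: [S' -> .S, S -> .d, S -> .BA, B -> .d]


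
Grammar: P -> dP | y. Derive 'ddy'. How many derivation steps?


Derivation: P => dP => ddP => ddy
Steps: 3


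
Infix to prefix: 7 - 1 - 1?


left-to-right (same/higher precedence on left): tree is (- (- 7 1) 1)
Prefix: - - 7 1 1


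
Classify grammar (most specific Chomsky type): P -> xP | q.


Right-linear: every RHS is a terminal or a terminal followed by one nonterminal
Classification: Type 3 (Regular)


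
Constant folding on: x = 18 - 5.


18 - 5 = 13 at compile time
Optimized: x = 13


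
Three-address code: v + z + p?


Break into single-operator statements:
t1 = v + z
t2 = t1 + p


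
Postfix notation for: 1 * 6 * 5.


Left to right (same or higher precedence on left)
Postfix: 1 6 * 5 *


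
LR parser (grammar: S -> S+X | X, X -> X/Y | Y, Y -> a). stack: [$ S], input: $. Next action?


start symbol S on stack, input exhausted
Action: accept


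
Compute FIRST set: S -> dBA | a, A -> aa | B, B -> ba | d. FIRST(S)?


Per alternative of S: FIRST(dBA) = {d}; FIRST(a) = {a}
FIRST(S) = {a, d}


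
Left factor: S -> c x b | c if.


Common prefix: 'c'
Factored: S -> c S', S' -> x b | if


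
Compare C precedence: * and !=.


'*' is multiplicative (level 10); '!=' is equality (level 6)
Higher level binds tighter
'*' has higher precedence than '!='


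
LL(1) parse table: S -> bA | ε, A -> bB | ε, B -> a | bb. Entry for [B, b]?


For [B, b]: 'b' ∈ FIRST(bb)
Entry: B -> bb


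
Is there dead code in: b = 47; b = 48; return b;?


first assignment to b is overwritten before any read
Dead: 'b = 47'


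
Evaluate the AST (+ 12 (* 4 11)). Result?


Evaluate inner: (* 4 11) = 44
Evaluate root: (+ 12 44) = 56
Result: 56


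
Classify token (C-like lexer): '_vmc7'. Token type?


Pattern: letter/underscore followed by alphanumerics, not a keyword
Type: IDENTIFIER


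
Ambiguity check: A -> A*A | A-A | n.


'n*n-n' has two parse trees (no precedence encoded between * and -)
Ambiguous


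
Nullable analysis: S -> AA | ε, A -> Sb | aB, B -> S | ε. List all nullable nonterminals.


A nonterminal is nullable iff some alternative derives ε (directly, or every symbol in it is nullable)
Nullable: {B, S}


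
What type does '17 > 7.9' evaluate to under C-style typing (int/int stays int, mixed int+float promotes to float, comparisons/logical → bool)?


Operand types: int > float
Rule: comparison yields bool
Result type: bool


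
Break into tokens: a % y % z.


Scan left to right, longest-match per lexeme
Tokens: ID(a), OP(%), ID(y), OP(%), ID(z)


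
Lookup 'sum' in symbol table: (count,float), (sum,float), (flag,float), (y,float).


Lookup 'sum' → type float


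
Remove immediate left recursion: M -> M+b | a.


Left-recursive alternatives: M+b; non-recursive: a
Introduce M': M -> aM', M' -> +bM' | ε


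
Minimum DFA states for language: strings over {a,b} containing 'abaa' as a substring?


KMP-style automaton: 4 progress states + 1 absorbing accept = 5
Minimal DFA: 5 states


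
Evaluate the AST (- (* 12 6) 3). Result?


Evaluate inner: (* 12 6) = 72
Evaluate root: (- 72 3) = 69
Result: 69


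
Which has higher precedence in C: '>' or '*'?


'*' is multiplicative (level 10); '>' is relational (level 7)
Higher level binds tighter
'*' has higher precedence than '>'


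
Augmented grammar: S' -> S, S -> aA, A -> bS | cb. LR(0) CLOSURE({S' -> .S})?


Start: S' -> .S
For each item with dot before a nonterminal B, add B -> .γ for every B-production
Closure: [S' -> .S, S -> .aA]


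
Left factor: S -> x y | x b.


Common prefix: 'x'
Factored: S -> x S', S' -> y | b


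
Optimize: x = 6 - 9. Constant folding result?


6 - 9 = -3 at compile time
Optimized: x = -3


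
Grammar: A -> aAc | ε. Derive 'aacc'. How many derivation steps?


Derivation: A => aAc => aaAcc => aacc
Steps: 3


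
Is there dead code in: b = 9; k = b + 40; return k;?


b is read by k's definition; k is returned
No dead code


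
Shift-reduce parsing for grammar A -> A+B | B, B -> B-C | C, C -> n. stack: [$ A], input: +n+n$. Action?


shift '+' to continue A -> A+B
Action: shift


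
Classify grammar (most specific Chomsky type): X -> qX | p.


Right-linear: every RHS is a terminal or a terminal followed by one nonterminal
Classification: Type 3 (Regular)


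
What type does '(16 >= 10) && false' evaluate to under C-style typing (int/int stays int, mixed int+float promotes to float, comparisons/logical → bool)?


Operand types: bool && bool
Rule: logical operators take bool operands and yield bool
Result type: bool


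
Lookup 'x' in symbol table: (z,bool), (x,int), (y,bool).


Lookup 'x' → type int


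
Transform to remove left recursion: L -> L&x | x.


Left-recursive alternatives: L&x; non-recursive: x
Introduce L': L -> xL', L' -> &xL' | ε


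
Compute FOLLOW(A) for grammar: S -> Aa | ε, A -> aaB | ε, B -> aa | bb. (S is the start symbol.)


$ ∈ FOLLOW(S). For each A -> αBβ: add FIRST(β)\{ε} to FOLLOW(B); if β nullable, add FOLLOW(A).
FOLLOW(A) = {a}


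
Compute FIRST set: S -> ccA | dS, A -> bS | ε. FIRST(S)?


Per alternative of S: FIRST(ccA) = {c}; FIRST(dS) = {d}
FIRST(S) = {c, d}


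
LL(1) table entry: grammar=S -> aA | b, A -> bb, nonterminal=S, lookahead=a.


For [S, a]: 'a' ∈ FIRST(aA)
Entry: S -> aA


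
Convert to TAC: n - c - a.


Break into single-operator statements:
t1 = n - c
t2 = t1 - a


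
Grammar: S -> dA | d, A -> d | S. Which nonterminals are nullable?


A nonterminal is nullable iff some alternative derives ε (directly, or every symbol in it is nullable)
Nullable: {}


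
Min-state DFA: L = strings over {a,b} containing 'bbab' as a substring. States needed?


KMP-style automaton: 4 progress states + 1 absorbing accept = 5
Minimal DFA: 5 states


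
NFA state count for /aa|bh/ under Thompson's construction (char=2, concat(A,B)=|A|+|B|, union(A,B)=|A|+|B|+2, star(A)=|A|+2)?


Syntax tree has 4 char leaf(s), 1 union(s), 0 star(s)
chars contribute 4×2 = 8; each union adds +2; each star adds +2
Total: 8 + 2 + 0 = 10 states


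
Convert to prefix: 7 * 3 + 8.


left-to-right (same/higher precedence on left): tree is (+ (* 7 3) 8)
Prefix: + * 7 3 8


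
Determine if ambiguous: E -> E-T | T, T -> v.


precedence layered via separate nonterminal T: deterministic
Unambiguous


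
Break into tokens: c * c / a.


Scan left to right, longest-match per lexeme
Tokens: ID(c), OP(*), ID(c), OP(/), ID(a)


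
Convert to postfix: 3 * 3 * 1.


Left to right (same or higher precedence on left)
Postfix: 3 3 * 1 *


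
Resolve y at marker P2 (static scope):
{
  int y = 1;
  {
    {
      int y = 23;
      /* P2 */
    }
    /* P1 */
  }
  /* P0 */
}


y declared in the same block as P2
y = 23


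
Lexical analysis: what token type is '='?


Pattern: operator symbol
Type: OPERATOR


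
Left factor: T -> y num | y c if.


Common prefix: 'y'
Factored: T -> y T', T' -> num | c if


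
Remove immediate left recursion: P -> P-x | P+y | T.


Left-recursive alternatives: P-x, P+y; non-recursive: T
Introduce P': P -> TP', P' -> -xP' | +yP' | ε


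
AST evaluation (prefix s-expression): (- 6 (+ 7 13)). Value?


Evaluate inner: (+ 7 13) = 20
Evaluate root: (- 6 20) = -14
Result: -14


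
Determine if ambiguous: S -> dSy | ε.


balanced d^n…y^n: each string has a unique parse
Unambiguous


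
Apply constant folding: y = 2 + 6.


2 + 6 = 8 at compile time
Optimized: y = 8


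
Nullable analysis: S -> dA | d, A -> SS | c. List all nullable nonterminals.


A nonterminal is nullable iff some alternative derives ε (directly, or every symbol in it is nullable)
Nullable: {}


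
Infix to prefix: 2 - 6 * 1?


'*' binds tighter: tree is (- 2 (* 6 1))
Prefix: - 2 * 6 1


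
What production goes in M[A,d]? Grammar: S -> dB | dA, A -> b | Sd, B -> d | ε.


For [A, d]: 'd' ∈ FIRST(Sd)
Entry: A -> Sd


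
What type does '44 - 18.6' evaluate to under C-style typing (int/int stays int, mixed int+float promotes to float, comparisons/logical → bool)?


Operand types: int - float
Rule: mixed int/float promotes to float; int/int stays int
Result type: float


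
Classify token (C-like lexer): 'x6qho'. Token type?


Pattern: letter/underscore followed by alphanumerics, not a keyword
Type: IDENTIFIER


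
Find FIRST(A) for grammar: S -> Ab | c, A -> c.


Per alternative of A: FIRST(c) = {c}
FIRST(A) = {c}


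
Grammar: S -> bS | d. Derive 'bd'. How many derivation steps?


Derivation: S => bS => bd
Steps: 2


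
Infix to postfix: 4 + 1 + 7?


Left to right (same or higher precedence on left)
Postfix: 4 1 + 7 +


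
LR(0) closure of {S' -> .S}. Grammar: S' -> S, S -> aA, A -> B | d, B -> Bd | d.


Start: S' -> .S
For each item with dot before a nonterminal B, add B -> .γ for every B-production
Closure: [S' -> .S, S -> .aA]


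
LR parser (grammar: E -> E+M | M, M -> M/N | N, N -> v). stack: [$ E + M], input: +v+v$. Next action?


handle 'E+M' on top; lookahead ∈ FOLLOW(E) = {+, $}
Action: reduce (E -> E+M)


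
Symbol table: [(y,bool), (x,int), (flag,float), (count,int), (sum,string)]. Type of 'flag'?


Lookup 'flag' → type float


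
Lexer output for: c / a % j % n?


Scan left to right, longest-match per lexeme
Tokens: ID(c), OP(/), ID(a), OP(%), ID(j), OP(%), ID(n)


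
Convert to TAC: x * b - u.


Break into single-operator statements:
t1 = x * b
t2 = t1 - u


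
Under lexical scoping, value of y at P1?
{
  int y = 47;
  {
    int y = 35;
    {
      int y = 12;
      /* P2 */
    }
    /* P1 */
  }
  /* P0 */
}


y declared in the same block as P1
y = 35


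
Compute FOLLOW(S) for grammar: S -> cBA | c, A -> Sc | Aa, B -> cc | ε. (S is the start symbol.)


$ ∈ FOLLOW(S). For each A -> αBβ: add FIRST(β)\{ε} to FOLLOW(B); if β nullable, add FOLLOW(A).
FOLLOW(S) = {$, c}


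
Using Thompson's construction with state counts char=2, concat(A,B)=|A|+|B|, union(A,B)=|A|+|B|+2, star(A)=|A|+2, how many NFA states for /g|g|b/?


Syntax tree has 3 char leaf(s), 2 union(s), 0 star(s)
chars contribute 3×2 = 6; each union adds +2; each star adds +2
Total: 6 + 4 + 0 = 10 states


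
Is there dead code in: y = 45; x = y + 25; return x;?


y is read by x's definition; x is returned
No dead code


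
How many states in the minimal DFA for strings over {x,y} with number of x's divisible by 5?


Track (count of x) mod 5: states 0..4, accept at 0
Minimal DFA: 5 states


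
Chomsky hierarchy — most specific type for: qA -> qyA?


LHS has context (more than one symbol) and |LHS| ≤ |RHS|
Classification: Type 1 (Context-Sensitive)


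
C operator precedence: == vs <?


'<' is relational (level 7); '==' is equality (level 6)
Higher level binds tighter
'<' has higher precedence than '=='


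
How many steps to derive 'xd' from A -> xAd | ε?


Derivation: A => xAd => xd
Steps: 2


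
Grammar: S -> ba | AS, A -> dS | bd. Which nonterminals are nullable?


A nonterminal is nullable iff some alternative derives ε (directly, or every symbol in it is nullable)
Nullable: {}


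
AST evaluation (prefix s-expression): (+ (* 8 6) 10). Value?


Evaluate inner: (* 8 6) = 48
Evaluate root: (+ 48 10) = 58
Result: 58


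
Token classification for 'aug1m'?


Pattern: letter/underscore followed by alphanumerics, not a keyword
Type: IDENTIFIER


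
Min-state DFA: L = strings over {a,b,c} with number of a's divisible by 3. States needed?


Track (count of a) mod 3: states 0..2, accept at 0
Minimal DFA: 3 states


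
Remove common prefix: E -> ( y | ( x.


Common prefix: '('
Factored: E -> ( E', E' -> y | x


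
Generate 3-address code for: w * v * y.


Break into single-operator statements:
t1 = w * v
t2 = t1 * y


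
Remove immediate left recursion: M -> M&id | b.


Left-recursive alternatives: M&id; non-recursive: b
Introduce M': M -> bM', M' -> &idM' | ε


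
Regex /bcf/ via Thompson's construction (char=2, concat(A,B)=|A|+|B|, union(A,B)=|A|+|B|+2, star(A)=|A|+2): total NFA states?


Syntax tree has 3 char leaf(s), 0 union(s), 0 star(s)
chars contribute 3×2 = 6; each union adds +2; each star adds +2
Total: 6 + 0 + 0 = 6 states


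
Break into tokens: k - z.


Scan left to right, longest-match per lexeme
Tokens: ID(k), OP(-), ID(z)


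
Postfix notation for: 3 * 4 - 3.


Left to right (same or higher precedence on left)
Postfix: 3 4 * 3 -


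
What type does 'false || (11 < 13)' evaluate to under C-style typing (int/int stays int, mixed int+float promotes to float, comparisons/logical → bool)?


Operand types: bool || bool
Rule: logical operators take bool operands and yield bool
Result type: bool


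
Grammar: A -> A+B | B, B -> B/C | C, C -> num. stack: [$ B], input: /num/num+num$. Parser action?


shift '/' to continue B -> B/C
Action: shift


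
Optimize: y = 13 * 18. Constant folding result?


13 * 18 = 234 at compile time
Optimized: y = 234


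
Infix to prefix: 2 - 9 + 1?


left-to-right (same/higher precedence on left): tree is (+ (- 2 9) 1)
Prefix: + - 2 9 1


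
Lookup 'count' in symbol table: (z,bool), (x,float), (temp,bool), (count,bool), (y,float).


Lookup 'count' → type bool


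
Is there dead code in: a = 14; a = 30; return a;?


first assignment to a is overwritten before any read
Dead: 'a = 14'


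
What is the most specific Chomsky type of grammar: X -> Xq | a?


Left-linear: every RHS is a terminal or one nonterminal followed by a terminal
Classification: Type 3 (Regular)


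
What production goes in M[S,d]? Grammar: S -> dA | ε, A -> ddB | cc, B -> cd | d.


For [S, d]: 'd' ∈ FIRST(dA)
Entry: S -> dA


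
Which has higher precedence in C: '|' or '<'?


'<' is relational (level 7); '|' is bitwise OR (level 3)
Higher level binds tighter
'<' has higher precedence than '|'


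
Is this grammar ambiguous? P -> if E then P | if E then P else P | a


dangling else: 'if E then if E then a else a' parses two ways
Ambiguous


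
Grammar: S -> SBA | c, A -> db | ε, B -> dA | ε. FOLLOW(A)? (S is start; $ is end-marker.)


$ ∈ FOLLOW(S). For each A -> αBβ: add FIRST(β)\{ε} to FOLLOW(B); if β nullable, add FOLLOW(A).
FOLLOW(A) = {$, d}


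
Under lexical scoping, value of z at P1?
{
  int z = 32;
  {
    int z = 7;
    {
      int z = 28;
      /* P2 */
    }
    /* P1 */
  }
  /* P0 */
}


z declared in the same block as P1
z = 7


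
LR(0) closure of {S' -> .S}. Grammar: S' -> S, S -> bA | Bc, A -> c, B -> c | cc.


Start: S' -> .S
For each item with dot before a nonterminal B, add B -> .γ for every B-production
Closure: [S' -> .S, S -> .bA, S -> .Bc, B -> .c, B -> .cc]


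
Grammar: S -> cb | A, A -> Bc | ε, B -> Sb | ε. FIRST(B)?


Per alternative of B: FIRST(Sb) = {b, c}; FIRST(ε) = {ε}
FIRST(B) = {b, c, ε}


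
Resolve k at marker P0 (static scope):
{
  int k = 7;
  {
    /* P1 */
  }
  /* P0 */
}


k declared in the same block as P0
k = 7


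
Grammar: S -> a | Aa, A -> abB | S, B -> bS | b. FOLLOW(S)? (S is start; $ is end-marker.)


$ ∈ FOLLOW(S). For each A -> αBβ: add FIRST(β)\{ε} to FOLLOW(B); if β nullable, add FOLLOW(A).
FOLLOW(S) = {$, a}


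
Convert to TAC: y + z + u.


Break into single-operator statements:
t1 = y + z
t2 = t1 + u


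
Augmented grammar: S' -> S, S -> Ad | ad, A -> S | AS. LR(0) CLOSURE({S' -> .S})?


Start: S' -> .S
For each item with dot before a nonterminal B, add B -> .γ for every B-production
Closure: [S' -> .S, S -> .Ad, S -> .ad, A -> .S, A -> .AS]


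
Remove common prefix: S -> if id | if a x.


Common prefix: 'if'
Factored: S -> if S', S' -> id | a x


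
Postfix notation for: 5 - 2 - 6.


Left to right (same or higher precedence on left)
Postfix: 5 2 - 6 -


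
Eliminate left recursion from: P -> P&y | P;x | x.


Left-recursive alternatives: P&y, P;x; non-recursive: x
Introduce P': P -> xP', P' -> &yP' | ;xP' | ε


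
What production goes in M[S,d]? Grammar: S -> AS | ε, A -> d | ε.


For [S, d]: 'd' ∈ FIRST(AS)
Entry: S -> AS


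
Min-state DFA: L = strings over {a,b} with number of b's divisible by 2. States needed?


Track (count of b) mod 2: states 0..1, accept at 0
Minimal DFA: 2 states


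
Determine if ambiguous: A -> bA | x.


right-linear, alternatives start with distinct terminals 'b' vs 'x': unique leftmost derivation
Unambiguous


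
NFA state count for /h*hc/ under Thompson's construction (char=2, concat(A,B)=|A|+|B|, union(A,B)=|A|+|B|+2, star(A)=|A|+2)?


Syntax tree has 3 char leaf(s), 0 union(s), 1 star(s)
chars contribute 3×2 = 6; each union adds +2; each star adds +2
Total: 6 + 0 + 2 = 8 states


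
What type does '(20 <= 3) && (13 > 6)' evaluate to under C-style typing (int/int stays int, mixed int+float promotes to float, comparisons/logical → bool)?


Operand types: bool && bool
Rule: logical operators take bool operands and yield bool
Result type: bool


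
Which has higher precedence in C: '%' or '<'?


'%' is multiplicative (level 10); '<' is relational (level 7)
Higher level binds tighter
'%' has higher precedence than '<'


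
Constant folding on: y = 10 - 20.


10 - 20 = -10 at compile time
Optimized: y = -10


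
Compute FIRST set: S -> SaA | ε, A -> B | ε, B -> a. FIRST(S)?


Per alternative of S: FIRST(SaA) = {a}; FIRST(ε) = {ε}
FIRST(S) = {a, ε}


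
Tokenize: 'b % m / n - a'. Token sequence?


Scan left to right, longest-match per lexeme
Tokens: ID(b), OP(%), ID(m), OP(/), ID(n), OP(-), ID(a)


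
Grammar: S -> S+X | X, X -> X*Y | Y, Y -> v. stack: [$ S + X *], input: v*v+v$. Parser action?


no handle; shift 'v'
Action: shift


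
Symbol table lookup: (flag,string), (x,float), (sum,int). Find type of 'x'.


Lookup 'x' → type float


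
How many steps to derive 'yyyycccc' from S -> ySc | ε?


Derivation: S => ySc => yyScc => yyySccc => yyyyScccc => yyyycccc
Steps: 5


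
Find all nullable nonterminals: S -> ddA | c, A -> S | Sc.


A nonterminal is nullable iff some alternative derives ε (directly, or every symbol in it is nullable)
Nullable: {}


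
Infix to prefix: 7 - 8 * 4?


'*' binds tighter: tree is (- 7 (* 8 4))
Prefix: - 7 * 8 4


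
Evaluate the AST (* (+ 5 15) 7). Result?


Evaluate inner: (+ 5 15) = 20
Evaluate root: (* 20 7) = 140
Result: 140


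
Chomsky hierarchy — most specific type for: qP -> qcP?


LHS has context (more than one symbol) and |LHS| ≤ |RHS|
Classification: Type 1 (Context-Sensitive)


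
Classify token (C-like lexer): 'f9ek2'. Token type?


Pattern: letter/underscore followed by alphanumerics, not a keyword
Type: IDENTIFIER


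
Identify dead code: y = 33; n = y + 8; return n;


y is read by n's definition; n is returned
No dead code


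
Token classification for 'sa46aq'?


Pattern: letter/underscore followed by alphanumerics, not a keyword
Type: IDENTIFIER


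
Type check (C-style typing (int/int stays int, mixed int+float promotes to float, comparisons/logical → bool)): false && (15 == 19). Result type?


Operand types: bool && bool
Rule: logical operators take bool operands and yield bool
Result type: bool


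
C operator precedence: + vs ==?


'+' is additive (level 9); '==' is equality (level 6)
Higher level binds tighter
'+' has higher precedence than '=='


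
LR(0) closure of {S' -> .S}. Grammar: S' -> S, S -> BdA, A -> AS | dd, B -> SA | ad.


Start: S' -> .S
For each item with dot before a nonterminal B, add B -> .γ for every B-production
Closure: [S' -> .S, S -> .BdA, B -> .SA, B -> .ad]


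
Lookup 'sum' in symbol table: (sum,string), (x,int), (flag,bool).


Lookup 'sum' → type string


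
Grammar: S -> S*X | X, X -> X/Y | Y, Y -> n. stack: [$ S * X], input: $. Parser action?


handle 'S*X' on top; lookahead ∈ FOLLOW(S) = {*, $}
Action: reduce (S -> S*X)


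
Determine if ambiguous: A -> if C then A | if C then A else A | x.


dangling else: 'if C then if C then x else x' parses two ways
Ambiguous


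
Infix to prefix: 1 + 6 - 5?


left-to-right (same/higher precedence on left): tree is (- (+ 1 6) 5)
Prefix: - + 1 6 5


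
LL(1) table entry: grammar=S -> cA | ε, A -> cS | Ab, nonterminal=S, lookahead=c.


For [S, c]: 'c' ∈ FIRST(cA)
Entry: S -> cA


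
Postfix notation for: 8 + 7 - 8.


Left to right (same or higher precedence on left)
Postfix: 8 7 + 8 -


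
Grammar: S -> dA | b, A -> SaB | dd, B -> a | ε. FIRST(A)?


Per alternative of A: FIRST(SaB) = {b, d}; FIRST(dd) = {d}
FIRST(A) = {b, d}


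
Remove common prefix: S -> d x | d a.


Common prefix: 'd'
Factored: S -> d S', S' -> x | a


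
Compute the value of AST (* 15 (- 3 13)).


Evaluate inner: (- 3 13) = -10
Evaluate root: (* 15 -10) = -150
Result: -150


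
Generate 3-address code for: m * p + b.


Break into single-operator statements:
t1 = m * p
t2 = t1 + b


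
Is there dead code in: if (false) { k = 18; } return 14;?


condition is constant false, so the whole block is unreachable
Dead: 'if (false) { k = 18; }'


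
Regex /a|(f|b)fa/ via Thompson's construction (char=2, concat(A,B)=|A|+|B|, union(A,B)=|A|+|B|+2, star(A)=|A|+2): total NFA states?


Syntax tree has 5 char leaf(s), 2 union(s), 0 star(s)
chars contribute 5×2 = 10; each union adds +2; each star adds +2
Total: 10 + 4 + 0 = 14 states


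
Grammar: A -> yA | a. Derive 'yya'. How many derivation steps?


Derivation: A => yA => yyA => yya
Steps: 3


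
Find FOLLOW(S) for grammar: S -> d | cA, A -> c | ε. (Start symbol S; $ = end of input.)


$ ∈ FOLLOW(S). For each A -> αBβ: add FIRST(β)\{ε} to FOLLOW(B); if β nullable, add FOLLOW(A).
FOLLOW(S) = {$}


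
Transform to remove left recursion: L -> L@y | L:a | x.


Left-recursive alternatives: L@y, L:a; non-recursive: x
Introduce L': L -> xL', L' -> @yL' | :aL' | ε


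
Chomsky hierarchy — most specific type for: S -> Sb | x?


Left-linear: every RHS is a terminal or one nonterminal followed by a terminal
Classification: Type 3 (Regular)


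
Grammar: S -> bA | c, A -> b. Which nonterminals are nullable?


A nonterminal is nullable iff some alternative derives ε (directly, or every symbol in it is nullable)
Nullable: {}


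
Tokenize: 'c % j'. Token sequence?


Scan left to right, longest-match per lexeme
Tokens: ID(c), OP(%), ID(j)


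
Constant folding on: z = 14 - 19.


14 - 19 = -5 at compile time
Optimized: z = -5


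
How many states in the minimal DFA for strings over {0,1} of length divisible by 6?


Track length mod 6: states 0..5, accept at 0
Minimal DFA: 6 states


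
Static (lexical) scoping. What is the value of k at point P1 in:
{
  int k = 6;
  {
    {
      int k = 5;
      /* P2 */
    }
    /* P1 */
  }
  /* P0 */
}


P1's block does not declare k; resolves to the enclosing declaration at depth 0
k = 6


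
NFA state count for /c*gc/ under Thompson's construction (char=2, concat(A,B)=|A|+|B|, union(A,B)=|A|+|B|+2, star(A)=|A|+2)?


Syntax tree has 3 char leaf(s), 0 union(s), 1 star(s)
chars contribute 3×2 = 6; each union adds +2; each star adds +2
Total: 6 + 0 + 2 = 8 states


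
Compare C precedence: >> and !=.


'>>' is shift (level 8); '!=' is equality (level 6)
Higher level binds tighter
'>>' has higher precedence than '!='


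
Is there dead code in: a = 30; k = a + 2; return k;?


a is read by k's definition; k is returned
No dead code


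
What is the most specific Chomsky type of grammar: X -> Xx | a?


Left-linear: every RHS is a terminal or one nonterminal followed by a terminal
Classification: Type 3 (Regular)


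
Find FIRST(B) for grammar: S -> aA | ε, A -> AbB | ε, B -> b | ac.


Per alternative of B: FIRST(b) = {b}; FIRST(ac) = {a}
FIRST(B) = {a, b}


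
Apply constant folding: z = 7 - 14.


7 - 14 = -7 at compile time
Optimized: z = -7


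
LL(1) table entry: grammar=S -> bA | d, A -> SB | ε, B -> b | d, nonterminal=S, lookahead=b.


For [S, b]: 'b' ∈ FIRST(bA)
Entry: S -> bA


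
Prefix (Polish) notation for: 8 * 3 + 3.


left-to-right (same/higher precedence on left): tree is (+ (* 8 3) 3)
Prefix: + * 8 3 3


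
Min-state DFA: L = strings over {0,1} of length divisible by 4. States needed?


Track length mod 4: states 0..3, accept at 0
Minimal DFA: 4 states


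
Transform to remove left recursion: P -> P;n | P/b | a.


Left-recursive alternatives: P;n, P/b; non-recursive: a
Introduce P': P -> aP', P' -> ;nP' | /bP' | ε


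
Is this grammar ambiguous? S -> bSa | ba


balanced b^n…a^n: each string has a unique parse
Unambiguous


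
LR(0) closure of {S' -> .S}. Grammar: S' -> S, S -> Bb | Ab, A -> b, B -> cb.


Start: S' -> .S
For each item with dot before a nonterminal B, add B -> .γ for every B-production
Closure: [S' -> .S, S -> .Bb, S -> .Ab, B -> .cb, A -> .b]


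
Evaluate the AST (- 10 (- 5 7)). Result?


Evaluate inner: (- 5 7) = -2
Evaluate root: (- 10 -2) = 12
Result: 12


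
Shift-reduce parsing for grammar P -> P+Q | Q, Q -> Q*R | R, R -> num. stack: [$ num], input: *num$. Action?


'num' on top is the handle for R -> num
Action: reduce (R -> num)


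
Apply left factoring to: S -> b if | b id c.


Common prefix: 'b'
Factored: S -> b S', S' -> if | id c


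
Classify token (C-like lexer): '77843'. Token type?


Pattern: digits only
Type: INTEGER_LITERAL


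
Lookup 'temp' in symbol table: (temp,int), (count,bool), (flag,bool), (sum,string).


Lookup 'temp' → type int


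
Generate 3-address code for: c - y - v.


Break into single-operator statements:
t1 = c - y
t2 = t1 - v


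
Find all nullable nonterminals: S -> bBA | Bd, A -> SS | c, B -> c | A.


A nonterminal is nullable iff some alternative derives ε (directly, or every symbol in it is nullable)
Nullable: {}


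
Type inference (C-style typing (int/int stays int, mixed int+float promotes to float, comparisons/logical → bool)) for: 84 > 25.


Operand types: int > int
Rule: comparison yields bool
Result type: bool


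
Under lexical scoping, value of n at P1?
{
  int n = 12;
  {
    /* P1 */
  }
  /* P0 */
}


P1's block does not declare n; resolves to the enclosing declaration at depth 0
n = 12


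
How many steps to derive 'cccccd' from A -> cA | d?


Derivation: A => cA => ccA => cccA => ccccA => cccccA => cccccd
Steps: 6


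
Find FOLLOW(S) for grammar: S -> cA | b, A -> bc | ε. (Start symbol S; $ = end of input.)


$ ∈ FOLLOW(S). For each A -> αBβ: add FIRST(β)\{ε} to FOLLOW(B); if β nullable, add FOLLOW(A).
FOLLOW(S) = {$}


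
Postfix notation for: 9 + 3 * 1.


* has higher precedence, evaluate 3*1 first
Postfix: 9 3 1 * +


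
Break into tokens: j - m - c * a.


Scan left to right, longest-match per lexeme
Tokens: ID(j), OP(-), ID(m), OP(-), ID(c), OP(*), ID(a)


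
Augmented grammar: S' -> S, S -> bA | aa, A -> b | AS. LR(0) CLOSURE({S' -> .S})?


Start: S' -> .S
For each item with dot before a nonterminal B, add B -> .γ for every B-production
Closure: [S' -> .S, S -> .bA, S -> .aa]


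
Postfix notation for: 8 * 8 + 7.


Left to right (same or higher precedence on left)
Postfix: 8 8 * 7 +


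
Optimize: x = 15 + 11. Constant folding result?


15 + 11 = 26 at compile time
Optimized: x = 26


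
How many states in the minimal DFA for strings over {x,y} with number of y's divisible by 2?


Track (count of y) mod 2: states 0..1, accept at 0
Minimal DFA: 2 states


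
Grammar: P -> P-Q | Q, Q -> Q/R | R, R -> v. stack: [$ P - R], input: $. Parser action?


'R' (not preceded by Q/) is the handle for Q -> R
Action: reduce (Q -> R)


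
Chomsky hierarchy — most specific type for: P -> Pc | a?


Left-linear: every RHS is a terminal or one nonterminal followed by a terminal
Classification: Type 3 (Regular)


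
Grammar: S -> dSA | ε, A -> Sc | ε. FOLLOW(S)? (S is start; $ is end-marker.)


$ ∈ FOLLOW(S). For each A -> αBβ: add FIRST(β)\{ε} to FOLLOW(B); if β nullable, add FOLLOW(A).
FOLLOW(S) = {$, c, d}


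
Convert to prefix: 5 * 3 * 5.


left-to-right (same/higher precedence on left): tree is (* (* 5 3) 5)
Prefix: * * 5 3 5


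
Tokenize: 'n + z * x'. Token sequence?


Scan left to right, longest-match per lexeme
Tokens: ID(n), OP(+), ID(z), OP(*), ID(x)


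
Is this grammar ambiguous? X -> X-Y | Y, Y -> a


precedence layered via separate nonterminal Y: deterministic
Unambiguous


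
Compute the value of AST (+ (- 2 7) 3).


Evaluate inner: (- 2 7) = -5
Evaluate root: (+ -5 3) = -2
Result: -2


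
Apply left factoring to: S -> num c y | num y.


Common prefix: 'num'
Factored: S -> num S', S' -> c y | y


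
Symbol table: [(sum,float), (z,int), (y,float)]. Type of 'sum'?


Lookup 'sum' → type float


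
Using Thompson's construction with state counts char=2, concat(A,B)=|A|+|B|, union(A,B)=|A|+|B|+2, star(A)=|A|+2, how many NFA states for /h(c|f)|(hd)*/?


Syntax tree has 5 char leaf(s), 2 union(s), 1 star(s)
chars contribute 5×2 = 10; each union adds +2; each star adds +2
Total: 10 + 4 + 2 = 16 states


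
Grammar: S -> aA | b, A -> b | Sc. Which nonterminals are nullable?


A nonterminal is nullable iff some alternative derives ε (directly, or every symbol in it is nullable)
Nullable: {}


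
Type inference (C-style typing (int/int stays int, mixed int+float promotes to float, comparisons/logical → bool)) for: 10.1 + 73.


Operand types: float + int
Rule: mixed int/float promotes to float; int/int stays int
Result type: float


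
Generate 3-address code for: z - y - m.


Break into single-operator statements:
t1 = z - y
t2 = t1 - m


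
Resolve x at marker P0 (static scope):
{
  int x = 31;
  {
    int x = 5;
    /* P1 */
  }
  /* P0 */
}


x declared in the same block as P0
x = 31


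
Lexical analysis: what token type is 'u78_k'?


Pattern: letter/underscore followed by alphanumerics, not a keyword
Type: IDENTIFIER
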